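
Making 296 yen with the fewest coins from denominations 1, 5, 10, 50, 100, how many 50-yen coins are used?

1

Use the largest denomination that fits, subtract, and repeat.
296 = 2×100 + 1×50 + 4×10 + 1×5 + 1×1
Count of 50: 1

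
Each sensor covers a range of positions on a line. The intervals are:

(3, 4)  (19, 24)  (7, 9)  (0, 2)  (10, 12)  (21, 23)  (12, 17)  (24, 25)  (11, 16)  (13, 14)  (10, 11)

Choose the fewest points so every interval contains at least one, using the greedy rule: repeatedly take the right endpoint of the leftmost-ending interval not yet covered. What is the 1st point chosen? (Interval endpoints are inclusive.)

Process intervals by earliest right end; each time one isn't hit yet, stab at its right endpoint.
Sorted: [0,2] [3,4] [7,9] [10,11] [10,12] [13,14] [11,16] [12,17] [21,23] [19,24] [24,25]
{[0,2]} hit by 2; {[3,4]} hit by 4; {[7,9]} hit by 9; {[10,11],[10,12]} hit by 11; {[13,14],[11,16],[12,17]} hit by 14; {[21,23],[19,24]} hit by 23; {[24,25]} hit by 25.
Points: 2, 4, 9, 11, 14, 23, 25 (7 total).

2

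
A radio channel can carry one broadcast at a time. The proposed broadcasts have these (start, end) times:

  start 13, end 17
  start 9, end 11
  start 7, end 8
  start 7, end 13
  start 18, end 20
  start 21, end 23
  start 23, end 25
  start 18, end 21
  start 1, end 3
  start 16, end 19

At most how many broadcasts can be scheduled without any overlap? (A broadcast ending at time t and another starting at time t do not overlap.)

Sort by end time and greedily take each interval whose start is ≥ the last chosen end.
Sorted by end: (1,3)  (7,8)  (9,11)  (7,13)  (13,17)  (16,19)  (18,20)  (18,21)  (21,23)  (23,25)
take (1,3); take (7,8); take (9,11); take (13,17); skip (16,19); take (18,20); skip (18,21); take (21,23); take (23,25).
Selected 7 broadcasts.

7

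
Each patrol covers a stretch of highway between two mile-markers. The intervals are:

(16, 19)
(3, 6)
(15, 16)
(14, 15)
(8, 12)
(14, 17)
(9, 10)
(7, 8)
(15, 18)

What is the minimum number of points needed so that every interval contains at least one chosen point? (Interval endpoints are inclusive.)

Sort by right endpoint; whenever an interval is uncovered, place a point at its right end.
By right end: [3,6]  [7,8]  [9,10]  [8,12]  [14,15]  [15,16]  [14,17]  [15,18]  [16,19]
[3,6] uncovered → point at 6; [7,8] uncovered → point at 8; [9,10] uncovered → point at 10; [14,15] uncovered → point at 15; [16,19] uncovered → point at 19.
Points: 6, 8, 10, 15, 19 (5 total).

5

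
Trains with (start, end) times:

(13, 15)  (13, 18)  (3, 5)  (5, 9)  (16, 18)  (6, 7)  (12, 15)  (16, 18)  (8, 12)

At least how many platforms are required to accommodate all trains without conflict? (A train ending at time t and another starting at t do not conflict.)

3

Count concurrent intervals with a sweep; the peak is the room count.
Events (time:±→running): 3:+→1 5:-→0 5:+→1 6:+→2 7:-→1 8:+→2 9:-→1 12:-→0 12:+→1 13:+→2 13:+→3 … peak 3.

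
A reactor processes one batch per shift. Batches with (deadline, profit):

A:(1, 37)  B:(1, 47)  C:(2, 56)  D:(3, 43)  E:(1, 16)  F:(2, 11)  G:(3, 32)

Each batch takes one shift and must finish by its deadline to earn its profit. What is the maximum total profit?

146

Take jobs in profit order; each goes to the latest open slot no later than its deadline.
Profit order: C=56 B=47 D=43 A=37 G=32 E=16 F=11
Assign: C→slot 2, B→slot 1, D→slot 3, A skipped, G skipped, E skipped, F skipped.
Slots: [1:B] [2:C] [3:D]
Profit = 47 + 56 + 43 = 146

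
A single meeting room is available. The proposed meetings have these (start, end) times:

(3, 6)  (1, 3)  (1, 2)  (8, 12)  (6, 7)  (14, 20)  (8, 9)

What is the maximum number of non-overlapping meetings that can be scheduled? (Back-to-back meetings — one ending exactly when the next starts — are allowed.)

Order by finish time; keep every interval that doesn't clash with the previous kept one.
By end time: (1,2), (1,3), (3,6), (6,7), (8,9), (8,12), (14,20).
Pick (1,2); next start ≥ 2 → (3,6); next start ≥ 6 → (6,7); next start ≥ 7 → (8,9); next start ≥ 9 → (14,20).
Selected 5 meetings.

5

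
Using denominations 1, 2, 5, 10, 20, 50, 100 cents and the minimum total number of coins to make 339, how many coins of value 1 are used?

0

339 − 3×100→39 − 1×20→19 − 1×10→9 − 1×5→4 − 2×2→0
Count of 1: 0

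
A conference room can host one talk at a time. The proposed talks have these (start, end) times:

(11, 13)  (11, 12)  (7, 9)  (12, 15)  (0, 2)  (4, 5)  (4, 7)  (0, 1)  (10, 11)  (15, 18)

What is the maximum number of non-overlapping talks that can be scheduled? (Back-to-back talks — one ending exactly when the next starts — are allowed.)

7

Greedy by earliest finish: after sorting by end time, pick each interval compatible with the last pick.
By end time: (0,1), (0,2), (4,5), (4,7), (7,9), (10,11), (11,12), (11,13), (12,15), (15,18).
Pick (0,1); next start ≥ 1 → (4,5); next start ≥ 5 → (7,9); next start ≥ 9 → (10,11); next start ≥ 11 → (11,12); next start ≥ 12 → (12,15); next start ≥ 15 → (15,18).
Selected 7 talks.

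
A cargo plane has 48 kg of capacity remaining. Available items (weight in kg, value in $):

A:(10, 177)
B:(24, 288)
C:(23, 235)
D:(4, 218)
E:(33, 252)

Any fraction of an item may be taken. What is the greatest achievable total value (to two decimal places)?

785.17

Sort by value per unit weight and fill in that order.
Ratios (sorted): D 54.50, A 17.70, B 12.00, C 10.22, E 7.64
take D (4 @ 218); take A (10 @ 177); take B (24 @ 288); take 10/23 of C → 102.17. Capacity used 48/48.
Total value = 785.17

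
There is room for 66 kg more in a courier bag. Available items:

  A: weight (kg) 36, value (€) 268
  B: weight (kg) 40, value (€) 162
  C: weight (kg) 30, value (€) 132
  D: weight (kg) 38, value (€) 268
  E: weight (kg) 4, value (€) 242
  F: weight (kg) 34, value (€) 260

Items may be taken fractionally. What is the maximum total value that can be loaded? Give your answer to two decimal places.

Sort by value per unit weight and fill in that order.
Ratios (sorted): E 60.50, F 7.65, A 7.44, D 7.05, C 4.40, B 4.05
take E (4 @ 242); take F (34 @ 260); take 28/36 of A → 208.44. Capacity used 66/66.
Total value = 710.44

710.44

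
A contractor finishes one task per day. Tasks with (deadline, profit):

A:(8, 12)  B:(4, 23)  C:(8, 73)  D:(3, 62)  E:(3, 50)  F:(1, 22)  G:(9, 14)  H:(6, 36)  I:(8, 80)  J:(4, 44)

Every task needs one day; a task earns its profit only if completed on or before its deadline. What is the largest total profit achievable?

Sort by profit descending; place each in the latest free slot ≤ its deadline.
By profit: I(d8,80), C(d8,73), D(d3,62), E(d3,50), J(d4,44), H(d6,36), B(d4,23), F(d1,22), G(d9,14), A(d8,12)
I→slot 8; C→slot 7; D→slot 3; E→slot 2; J→slot 4; H→slot 6; B→slot 1; F skipped; G→slot 9; A→slot 5.
Profit = 23 + 50 + 62 + 44 + 12 + 36 + 73 + 80 + 14 = 394

394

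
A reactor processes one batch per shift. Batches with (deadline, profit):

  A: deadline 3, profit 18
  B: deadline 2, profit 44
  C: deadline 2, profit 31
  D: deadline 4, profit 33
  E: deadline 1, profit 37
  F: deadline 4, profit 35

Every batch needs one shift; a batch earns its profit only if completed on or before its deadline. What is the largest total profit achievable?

Profit order: B=44 E=37 F=35 D=33 C=31 A=18
Assign: B→slot 2, E→slot 1, F→slot 4, D→slot 3, C skipped, A skipped.
Slots: [1:E] [2:B] [3:D] [4:F]
Profit = 37 + 44 + 33 + 35 = 149

149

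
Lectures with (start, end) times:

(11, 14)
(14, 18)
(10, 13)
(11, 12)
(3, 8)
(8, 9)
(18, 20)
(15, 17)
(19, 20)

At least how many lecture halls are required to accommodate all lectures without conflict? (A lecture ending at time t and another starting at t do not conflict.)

3

The answer is the maximum number of intervals overlapping at any instant.
starts: [3, 8, 10, 11, 11, 14, 15, 18, 19]
ends:   [8, 9, 12, 13, 14, 17, 18, 20, 20]
s3→1 e8→0 s8→1 e9→0 s10→1 s11→2 s11→3  — peak 3.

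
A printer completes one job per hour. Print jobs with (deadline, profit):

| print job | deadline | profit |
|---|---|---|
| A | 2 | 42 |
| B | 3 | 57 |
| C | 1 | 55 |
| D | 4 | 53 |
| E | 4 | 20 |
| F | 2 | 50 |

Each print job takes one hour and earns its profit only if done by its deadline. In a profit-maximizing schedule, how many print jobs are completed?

4

Sort by profit descending; place each in the latest free slot ≤ its deadline.
Profit order: B=57 C=55 D=53 F=50 A=42 E=20
Assign: B→slot 3, C→slot 1, D→slot 4, F→slot 2, A skipped, E skipped.
Slots: [1:C] [2:F] [3:B] [4:D]
4 of 6 scheduled.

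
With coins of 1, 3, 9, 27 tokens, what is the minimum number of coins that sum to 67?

5

Use the largest denomination that fits, subtract, and repeat.
67 − 2×27→13 − 1×9→4 − 1×3→1 − 1×1→0
Total coins = 2 + 1 + 1 + 1 = 5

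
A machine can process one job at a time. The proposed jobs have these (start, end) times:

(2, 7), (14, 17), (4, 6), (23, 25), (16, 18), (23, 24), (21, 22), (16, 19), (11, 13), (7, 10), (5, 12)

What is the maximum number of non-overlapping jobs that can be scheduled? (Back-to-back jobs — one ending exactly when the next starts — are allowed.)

Greedy by earliest finish: after sorting by end time, pick each interval compatible with the last pick.
By end time: (4,6), (2,7), (7,10), (5,12), (11,13), (14,17), (16,18), (16,19), (21,22), (23,24), (23,25).
Pick (4,6); next start ≥ 6 → (7,10); next start ≥ 10 → (11,13); next start ≥ 13 → (14,17); next start ≥ 17 → (21,22); next start ≥ 22 → (23,24).
Selected 6 jobs.

6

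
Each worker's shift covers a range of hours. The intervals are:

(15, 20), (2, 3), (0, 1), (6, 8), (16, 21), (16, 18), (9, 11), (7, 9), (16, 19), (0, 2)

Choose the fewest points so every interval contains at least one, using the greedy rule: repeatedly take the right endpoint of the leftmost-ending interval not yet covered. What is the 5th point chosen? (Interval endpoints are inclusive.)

18

By right end: [0,1]  [0,2]  [2,3]  [6,8]  [7,9]  [9,11]  [16,18]  [16,19]  [15,20]  [16,21]
[0,1] uncovered → point at 1; [2,3] uncovered → point at 3; [6,8] uncovered → point at 8; [9,11] uncovered → point at 11; [16,18] uncovered → point at 18.
Points: 1, 3, 8, 11, 18 (5 total).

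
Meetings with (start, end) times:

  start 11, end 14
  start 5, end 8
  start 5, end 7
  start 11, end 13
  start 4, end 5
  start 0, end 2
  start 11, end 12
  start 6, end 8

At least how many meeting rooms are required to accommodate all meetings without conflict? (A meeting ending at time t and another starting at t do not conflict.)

3

starts: [0, 4, 5, 5, 6, 11, 11, 11]
ends:   [2, 5, 7, 8, 8, 12, 13, 14]
s0→1 e2→0 s4→1 e5→0 s5→1 s5→2 s6→3  — peak 3.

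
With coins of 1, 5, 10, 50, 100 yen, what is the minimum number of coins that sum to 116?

Greedy: take as many of the largest coin as possible, then repeat with the remainder.
116 − 1×100→16 − 1×10→6 − 1×5→1 − 1×1→0
Total coins = 1 + 1 + 1 + 1 = 4

4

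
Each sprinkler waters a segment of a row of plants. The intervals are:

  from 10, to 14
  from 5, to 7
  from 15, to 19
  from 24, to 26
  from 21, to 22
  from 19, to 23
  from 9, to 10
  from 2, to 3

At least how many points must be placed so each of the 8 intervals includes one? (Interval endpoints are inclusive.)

By right end: [2,3]  [5,7]  [9,10]  [10,14]  [15,19]  [21,22]  [19,23]  [24,26]
[2,3] uncovered → point at 3; [5,7] uncovered → point at 7; [9,10] uncovered → point at 10; [15,19] uncovered → point at 19; [21,22] uncovered → point at 22; [24,26] uncovered → point at 26.
Points: 3, 7, 10, 19, 22, 26 (6 total).

6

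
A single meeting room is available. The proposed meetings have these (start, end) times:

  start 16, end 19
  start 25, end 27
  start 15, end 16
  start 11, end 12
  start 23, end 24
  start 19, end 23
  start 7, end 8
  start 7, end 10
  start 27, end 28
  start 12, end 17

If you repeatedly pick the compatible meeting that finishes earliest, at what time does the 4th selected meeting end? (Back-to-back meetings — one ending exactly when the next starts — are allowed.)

By end time: (7,8), (7,10), (11,12), (15,16), (12,17), (16,19), (19,23), (23,24), (25,27), (27,28).
Pick (7,8); next start ≥ 8 → (11,12); next start ≥ 12 → (15,16); next start ≥ 16 → (16,19); next start ≥ 19 → (19,23); next start ≥ 23 → (23,24); next start ≥ 24 → (25,27); next start ≥ 27 → (27,28).
Selected: (7,8) (11,12) (15,16) (16,19) (19,23) (23,24) (25,27) (27,28)

19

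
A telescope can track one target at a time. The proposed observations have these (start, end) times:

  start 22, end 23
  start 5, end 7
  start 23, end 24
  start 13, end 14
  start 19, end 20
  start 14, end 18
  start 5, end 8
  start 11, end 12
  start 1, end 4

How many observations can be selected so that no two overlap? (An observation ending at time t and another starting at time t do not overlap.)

8

Sort by end time and greedily take each interval whose start is ≥ the last chosen end.
Sorted by end: (1,4)  (5,7)  (5,8)  (11,12)  (13,14)  (14,18)  (19,20)  (22,23)  (23,24)
take (1,4); take (5,7); skip (5,8); take (11,12); take (13,14); take (14,18); take (19,20); take (22,23); take (23,24).
Selected 8 observations.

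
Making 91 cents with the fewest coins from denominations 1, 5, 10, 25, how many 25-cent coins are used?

Use the largest denomination that fits, subtract, and repeat.
91 − 3×25→16 − 1×10→6 − 1×5→1 − 1×1→0
Count of 25: 3

3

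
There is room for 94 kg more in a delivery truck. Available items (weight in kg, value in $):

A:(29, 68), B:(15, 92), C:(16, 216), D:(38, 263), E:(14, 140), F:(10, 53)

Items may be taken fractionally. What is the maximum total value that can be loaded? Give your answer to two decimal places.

766.34

Greedy by value/weight ratio, highest first.
Order: C (216/16=13.50) > E (140/14=10.00) > D (263/38=6.92) > B (92/15=6.13) > F (53/10=5.30) > A (68/29=2.34)
Fill: take C (16 @ 216) → take E (14 @ 140) → take D (38 @ 263) → take B (15 @ 92) → take F (10 @ 53) → take 1/29 of A → 2.34; 94/94 used.
Total value = 766.34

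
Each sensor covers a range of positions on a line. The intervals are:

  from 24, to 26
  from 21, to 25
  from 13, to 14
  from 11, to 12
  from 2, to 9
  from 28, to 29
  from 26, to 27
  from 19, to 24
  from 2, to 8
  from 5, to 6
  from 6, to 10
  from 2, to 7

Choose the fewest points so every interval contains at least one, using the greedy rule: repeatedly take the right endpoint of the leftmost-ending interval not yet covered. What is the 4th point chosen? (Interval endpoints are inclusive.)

By right end: [5,6]  [2,7]  [2,8]  [2,9]  [6,10]  [11,12]  [13,14]  [19,24]  [21,25]  [24,26]  [26,27]  [28,29]
[5,6] uncovered → point at 6; [11,12] uncovered → point at 12; [13,14] uncovered → point at 14; [19,24] uncovered → point at 24; [26,27] uncovered → point at 27; [28,29] uncovered → point at 29.
Points: 6, 12, 14, 24, 27, 29 (6 total).

24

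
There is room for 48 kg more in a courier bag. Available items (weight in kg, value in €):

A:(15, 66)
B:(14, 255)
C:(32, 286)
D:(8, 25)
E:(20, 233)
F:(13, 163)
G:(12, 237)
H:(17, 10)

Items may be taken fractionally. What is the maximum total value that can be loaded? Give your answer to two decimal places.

759.85

Sort by value per unit weight and fill in that order.
Ratios (sorted): G 19.75, B 18.21, F 12.54, E 11.65, C 8.94, A 4.40, D 3.12, H 0.59
take G (12 @ 237); take B (14 @ 255); take F (13 @ 163); take 9/20 of E → 104.85. Capacity used 48/48.
Total value = 759.85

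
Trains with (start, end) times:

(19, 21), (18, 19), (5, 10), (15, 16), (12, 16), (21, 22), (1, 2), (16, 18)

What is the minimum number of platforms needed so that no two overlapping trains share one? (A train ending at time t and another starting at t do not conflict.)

starts: [1, 5, 12, 15, 16, 18, 19, 21]
ends:   [2, 10, 16, 16, 18, 19, 21, 22]
s1→1 e2→0 s5→1 e10→0 s12→1 s15→2  — peak 2.

2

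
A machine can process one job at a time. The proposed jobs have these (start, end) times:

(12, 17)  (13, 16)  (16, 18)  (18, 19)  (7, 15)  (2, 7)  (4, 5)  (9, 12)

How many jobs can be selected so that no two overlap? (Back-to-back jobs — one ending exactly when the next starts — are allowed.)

5

By end time: (4,5), (2,7), (9,12), (7,15), (13,16), (12,17), (16,18), (18,19).
Pick (4,5); next start ≥ 5 → (9,12); next start ≥ 12 → (13,16); next start ≥ 16 → (16,18); next start ≥ 18 → (18,19).
Selected 5 jobs.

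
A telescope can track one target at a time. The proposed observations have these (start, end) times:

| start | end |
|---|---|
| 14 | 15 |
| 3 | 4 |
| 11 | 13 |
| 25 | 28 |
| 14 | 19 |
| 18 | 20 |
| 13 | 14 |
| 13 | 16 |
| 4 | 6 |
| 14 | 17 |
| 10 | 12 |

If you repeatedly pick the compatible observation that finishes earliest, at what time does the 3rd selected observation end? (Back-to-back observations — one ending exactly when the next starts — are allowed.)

12

Sorted by end: (3,4)  (4,6)  (10,12)  (11,13)  (13,14)  (14,15)  (13,16)  (14,17)  (14,19)  (18,20)  (25,28)
take (3,4); take (4,6); take (10,12); take (13,14); take (14,15); skip (13,16); skip (14,19); take (18,20); take (25,28).
Selected: (3,4) (4,6) (10,12) (13,14) (14,15) (18,20) (25,28)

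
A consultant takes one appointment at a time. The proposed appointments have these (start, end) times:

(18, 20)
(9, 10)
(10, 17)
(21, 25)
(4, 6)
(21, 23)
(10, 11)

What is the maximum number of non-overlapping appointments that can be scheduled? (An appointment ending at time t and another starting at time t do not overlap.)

5

Order by finish time; keep every interval that doesn't clash with the previous kept one.
By end time: (4,6), (9,10), (10,11), (10,17), (18,20), (21,23), (21,25).
Pick (4,6); next start ≥ 6 → (9,10); next start ≥ 10 → (10,11); next start ≥ 11 → (18,20); next start ≥ 20 → (21,23).
Selected 5 appointments.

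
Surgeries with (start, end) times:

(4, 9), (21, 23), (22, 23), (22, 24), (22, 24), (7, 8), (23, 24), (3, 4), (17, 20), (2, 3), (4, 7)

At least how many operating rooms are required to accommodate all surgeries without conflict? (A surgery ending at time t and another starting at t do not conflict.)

Count concurrent intervals with a sweep; the peak is the room count.
starts: [2, 3, 4, 4, 7, 17, 21, 22, 22, 22, 23]
ends:   [3, 4, 7, 8, 9, 20, 23, 23, 24, 24, 24]
s2→1 e3→0 s3→1 e4→0 s4→1 s4→2 e7→1 s7→2 e8→1 e9→0 s17→1 e20→0 s21→1 s22→2 s22→3 s22→4  — peak 4.

4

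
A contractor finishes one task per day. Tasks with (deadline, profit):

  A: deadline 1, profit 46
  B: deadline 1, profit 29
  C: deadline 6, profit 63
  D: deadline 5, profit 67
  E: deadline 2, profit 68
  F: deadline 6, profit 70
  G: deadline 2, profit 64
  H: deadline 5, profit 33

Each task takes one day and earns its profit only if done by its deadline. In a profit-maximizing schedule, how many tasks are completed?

6

Sort by profit descending; place each in the latest free slot ≤ its deadline.
By profit: F(d6,70), E(d2,68), D(d5,67), G(d2,64), C(d6,63), A(d1,46), H(d5,33), B(d1,29)
F→slot 6; E→slot 2; D→slot 5; G→slot 1; C→slot 4; A skipped; H→slot 3; B skipped.
6 of 8 scheduled.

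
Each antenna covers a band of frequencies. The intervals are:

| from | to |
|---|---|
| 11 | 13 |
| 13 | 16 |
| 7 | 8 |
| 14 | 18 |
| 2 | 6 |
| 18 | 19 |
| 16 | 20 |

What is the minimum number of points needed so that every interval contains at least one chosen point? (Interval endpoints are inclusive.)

4

Sort by right endpoint; whenever an interval is uncovered, place a point at its right end.
Sorted: [2,6] [7,8] [11,13] [13,16] [14,18] [18,19] [16,20]
{[2,6]} hit by 6; {[7,8]} hit by 8; {[11,13],[13,16]} hit by 13; {[14,18],[18,19],[16,20]} hit by 18.
Points: 6, 8, 13, 18 (4 total).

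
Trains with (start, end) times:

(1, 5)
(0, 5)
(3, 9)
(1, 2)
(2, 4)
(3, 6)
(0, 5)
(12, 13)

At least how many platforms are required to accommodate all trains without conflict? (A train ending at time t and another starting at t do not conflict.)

The answer is the maximum number of intervals overlapping at any instant.
starts: [0, 0, 1, 1, 2, 3, 3, 12]
ends:   [2, 4, 5, 5, 5, 6, 9, 13]
s0→1 s0→2 s1→3 s1→4 e2→3 s2→4 s3→5 s3→6  — peak 6.

6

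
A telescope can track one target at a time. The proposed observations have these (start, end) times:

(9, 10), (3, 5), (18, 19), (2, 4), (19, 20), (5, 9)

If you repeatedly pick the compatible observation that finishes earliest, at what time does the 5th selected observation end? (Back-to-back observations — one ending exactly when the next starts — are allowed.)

By end time: (2,4), (3,5), (5,9), (9,10), (18,19), (19,20).
Pick (2,4); next start ≥ 4 → (5,9); next start ≥ 9 → (9,10); next start ≥ 10 → (18,19); next start ≥ 19 → (19,20).
Selected: (2,4) (5,9) (9,10) (18,19) (19,20)

20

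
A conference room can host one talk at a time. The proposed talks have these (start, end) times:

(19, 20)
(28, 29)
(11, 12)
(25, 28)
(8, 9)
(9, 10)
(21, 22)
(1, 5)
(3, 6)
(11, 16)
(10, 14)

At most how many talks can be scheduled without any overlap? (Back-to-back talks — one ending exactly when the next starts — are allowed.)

8

By end time: (1,5), (3,6), (8,9), (9,10), (11,12), (10,14), (11,16), (19,20), (21,22), (25,28), (28,29).
Pick (1,5); next start ≥ 5 → (8,9); next start ≥ 9 → (9,10); next start ≥ 10 → (11,12); next start ≥ 12 → (19,20); next start ≥ 20 → (21,22); next start ≥ 22 → (25,28); next start ≥ 28 → (28,29).
Selected 8 talks.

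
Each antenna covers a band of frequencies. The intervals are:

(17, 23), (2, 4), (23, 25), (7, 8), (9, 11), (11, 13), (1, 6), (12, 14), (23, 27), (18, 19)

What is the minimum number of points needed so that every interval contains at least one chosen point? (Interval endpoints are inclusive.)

6

Sorted: [2,4] [1,6] [7,8] [9,11] [11,13] [12,14] [18,19] [17,23] [23,25] [23,27]
{[2,4],[1,6]} hit by 4; {[7,8]} hit by 8; {[9,11],[11,13]} hit by 11; {[12,14]} hit by 14; {[18,19],[17,23]} hit by 19; {[23,25],[23,27]} hit by 25.
Points: 4, 8, 11, 14, 19, 25 (6 total).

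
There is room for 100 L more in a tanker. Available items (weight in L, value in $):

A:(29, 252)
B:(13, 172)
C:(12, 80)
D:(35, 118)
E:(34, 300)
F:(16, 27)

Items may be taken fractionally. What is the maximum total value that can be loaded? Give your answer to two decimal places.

844.46

Ratios (sorted): B 13.23, E 8.82, A 8.69, C 6.67, D 3.37, F 1.69
take B (13 @ 172); take E (34 @ 300); take A (29 @ 252); take C (12 @ 80); take 12/35 of D → 40.46. Capacity used 100/100.
Total value = 844.46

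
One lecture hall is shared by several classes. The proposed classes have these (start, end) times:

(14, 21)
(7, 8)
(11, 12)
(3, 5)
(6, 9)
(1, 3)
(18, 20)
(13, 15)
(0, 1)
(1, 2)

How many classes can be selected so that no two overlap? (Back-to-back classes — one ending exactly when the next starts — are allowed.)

Sorted by end: (0,1)  (1,2)  (1,3)  (3,5)  (7,8)  (6,9)  (11,12)  (13,15)  (18,20)  (14,21)
take (0,1); take (1,2); skip (1,3); take (3,5); take (7,8); skip (6,9); take (11,12); take (13,15); take (18,20); skip (14,21).
Selected 7 classes.

7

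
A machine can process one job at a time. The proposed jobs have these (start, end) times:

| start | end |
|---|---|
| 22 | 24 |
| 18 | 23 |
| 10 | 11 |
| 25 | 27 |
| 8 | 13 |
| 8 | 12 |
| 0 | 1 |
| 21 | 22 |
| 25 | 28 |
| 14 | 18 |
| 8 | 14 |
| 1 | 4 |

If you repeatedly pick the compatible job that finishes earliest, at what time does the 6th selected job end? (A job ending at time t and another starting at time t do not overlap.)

Greedy by earliest finish: after sorting by end time, pick each interval compatible with the last pick.
Sorted by end: (0,1)  (1,4)  (10,11)  (8,12)  (8,13)  (8,14)  (14,18)  (21,22)  (18,23)  (22,24)  (25,27)  (25,28)
take (0,1); take (1,4); take (10,11); skip (8,12); skip (8,14); take (14,18); take (21,22); take (22,24); take (25,27).
Selected: (0,1) (1,4) (10,11) (14,18) (21,22) (22,24) (25,27)

24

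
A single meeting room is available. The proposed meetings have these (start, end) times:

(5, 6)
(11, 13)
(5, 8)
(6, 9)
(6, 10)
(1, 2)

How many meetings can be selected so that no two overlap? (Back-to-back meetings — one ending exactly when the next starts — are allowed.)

Sorted by end: (1,2)  (5,6)  (5,8)  (6,9)  (6,10)  (11,13)
take (1,2); take (5,6); skip (5,8); take (6,9); skip (6,10); take (11,13).
Selected 4 meetings.

4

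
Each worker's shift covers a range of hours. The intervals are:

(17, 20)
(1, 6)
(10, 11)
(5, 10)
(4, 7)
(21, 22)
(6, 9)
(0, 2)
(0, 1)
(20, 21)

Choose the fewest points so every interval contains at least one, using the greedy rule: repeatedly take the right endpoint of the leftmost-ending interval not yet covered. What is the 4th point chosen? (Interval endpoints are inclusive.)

20

Sorted: [0,1] [0,2] [1,6] [4,7] [6,9] [5,10] [10,11] [17,20] [20,21] [21,22]
{[0,1],[0,2],[1,6]} hit by 1; {[4,7],[6,9],[5,10]} hit by 7; {[10,11]} hit by 11; {[17,20],[20,21]} hit by 20; {[21,22]} hit by 22.
Points: 1, 7, 11, 20, 22 (5 total).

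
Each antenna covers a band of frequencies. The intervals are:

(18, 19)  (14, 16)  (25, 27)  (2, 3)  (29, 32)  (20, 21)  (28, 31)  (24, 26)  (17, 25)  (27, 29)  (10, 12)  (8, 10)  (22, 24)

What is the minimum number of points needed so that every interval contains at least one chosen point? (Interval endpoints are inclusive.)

8

Process intervals by earliest right end; each time one isn't hit yet, stab at its right endpoint.
Sorted: [2,3] [8,10] [10,12] [14,16] [18,19] [20,21] [22,24] [17,25] [24,26] [25,27] [27,29] [28,31] [29,32]
{[2,3]} hit by 3; {[8,10],[10,12]} hit by 10; {[14,16]} hit by 16; {[18,19]} hit by 19; {[20,21]} hit by 21; {[22,24],[17,25],[24,26]} hit by 24; {[25,27],[27,29]} hit by 27; {[28,31],[29,32]} hit by 31.
Points: 3, 10, 16, 19, 21, 24, 27, 31 (8 total).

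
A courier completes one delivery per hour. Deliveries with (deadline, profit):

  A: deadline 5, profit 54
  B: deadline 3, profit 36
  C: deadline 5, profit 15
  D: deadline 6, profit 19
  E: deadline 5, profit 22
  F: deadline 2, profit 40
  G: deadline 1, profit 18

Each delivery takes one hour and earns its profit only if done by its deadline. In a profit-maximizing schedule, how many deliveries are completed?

6

Profit order: A=54 F=40 B=36 E=22 D=19 G=18 C=15
Assign: A→slot 5, F→slot 2, B→slot 3, E→slot 4, D→slot 6, G→slot 1, C skipped.
Slots: [1:G] [2:F] [3:B] [4:E] [5:A] [6:D]
6 of 7 scheduled.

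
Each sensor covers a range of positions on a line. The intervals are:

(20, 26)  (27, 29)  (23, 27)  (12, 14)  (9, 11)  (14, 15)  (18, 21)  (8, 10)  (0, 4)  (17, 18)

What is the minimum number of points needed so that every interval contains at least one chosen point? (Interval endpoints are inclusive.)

6

Sort by right endpoint; whenever an interval is uncovered, place a point at its right end.
By right end: [0,4]  [8,10]  [9,11]  [12,14]  [14,15]  [17,18]  [18,21]  [20,26]  [23,27]  [27,29]
[0,4] uncovered → point at 4; [8,10] uncovered → point at 10; [12,14] uncovered → point at 14; [17,18] uncovered → point at 18; [20,26] uncovered → point at 26; [27,29] uncovered → point at 29.
Points: 4, 10, 14, 18, 26, 29 (6 total).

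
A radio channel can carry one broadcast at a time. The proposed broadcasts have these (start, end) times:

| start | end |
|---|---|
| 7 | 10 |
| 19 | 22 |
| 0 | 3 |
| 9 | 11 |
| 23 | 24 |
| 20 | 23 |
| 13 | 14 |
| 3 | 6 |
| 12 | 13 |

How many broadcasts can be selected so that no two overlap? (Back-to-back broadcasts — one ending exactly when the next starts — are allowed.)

Sort by end time and greedily take each interval whose start is ≥ the last chosen end.
By end time: (0,3), (3,6), (7,10), (9,11), (12,13), (13,14), (19,22), (20,23), (23,24).
Pick (0,3); next start ≥ 3 → (3,6); next start ≥ 6 → (7,10); next start ≥ 10 → (12,13); next start ≥ 13 → (13,14); next start ≥ 14 → (19,22); next start ≥ 22 → (23,24).
Selected 7 broadcasts.

7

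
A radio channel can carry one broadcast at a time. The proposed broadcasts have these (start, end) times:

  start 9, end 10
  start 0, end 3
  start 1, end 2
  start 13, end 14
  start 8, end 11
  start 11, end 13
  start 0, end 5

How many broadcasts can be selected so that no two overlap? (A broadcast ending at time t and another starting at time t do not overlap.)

Order by finish time; keep every interval that doesn't clash with the previous kept one.
Sorted by end: (1,2)  (0,3)  (0,5)  (9,10)  (8,11)  (11,13)  (13,14)
take (1,2); skip (0,3); take (9,10); skip (8,11); take (11,13); take (13,14).
Selected 4 broadcasts.

4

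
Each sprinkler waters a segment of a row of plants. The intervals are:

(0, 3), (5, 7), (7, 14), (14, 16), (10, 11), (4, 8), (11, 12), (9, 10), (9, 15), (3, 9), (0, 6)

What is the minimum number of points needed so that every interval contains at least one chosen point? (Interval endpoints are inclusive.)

Sort by right endpoint; whenever an interval is uncovered, place a point at its right end.
By right end: [0,3]  [0,6]  [5,7]  [4,8]  [3,9]  [9,10]  [10,11]  [11,12]  [7,14]  [9,15]  [14,16]
[0,3] uncovered → point at 3; [5,7] uncovered → point at 7; [9,10] uncovered → point at 10; [11,12] uncovered → point at 12; [14,16] uncovered → point at 16.
Points: 3, 7, 10, 12, 16 (5 total).

5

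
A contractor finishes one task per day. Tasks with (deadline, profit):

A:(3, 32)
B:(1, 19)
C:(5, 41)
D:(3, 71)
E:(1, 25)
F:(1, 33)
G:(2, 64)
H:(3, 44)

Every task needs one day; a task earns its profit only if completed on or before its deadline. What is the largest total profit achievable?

220

By profit: D(d3,71), G(d2,64), H(d3,44), C(d5,41), F(d1,33), A(d3,32), E(d1,25), B(d1,19)
D→slot 3; G→slot 2; H→slot 1; C→slot 5; F skipped; A skipped; E skipped; B skipped.
Profit = 44 + 64 + 71 + 41 = 220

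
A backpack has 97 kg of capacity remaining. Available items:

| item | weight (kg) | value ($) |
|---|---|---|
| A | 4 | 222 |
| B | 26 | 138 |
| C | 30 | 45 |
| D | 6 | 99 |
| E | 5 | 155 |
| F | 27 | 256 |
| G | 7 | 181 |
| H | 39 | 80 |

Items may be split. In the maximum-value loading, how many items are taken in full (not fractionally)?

Order: A (222/4=55.50) > E (155/5=31.00) > G (181/7=25.86) > D (99/6=16.50) > F (256/27=9.48) > B (138/26=5.31) > H (80/39=2.05) > C (45/30=1.50)
Fill: take A (4 @ 222) → take E (5 @ 155) → take G (7 @ 181) → take D (6 @ 99) → take F (27 @ 256) → take B (26 @ 138) → take 22/39 of H → 45.13; 97/97 used.
6 item(s) taken whole; one partial (take 22/39 of H).

6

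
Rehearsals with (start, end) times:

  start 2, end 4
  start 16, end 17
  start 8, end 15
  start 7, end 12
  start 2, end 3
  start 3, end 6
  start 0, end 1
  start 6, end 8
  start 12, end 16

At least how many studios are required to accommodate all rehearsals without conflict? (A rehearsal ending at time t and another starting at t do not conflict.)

Count concurrent intervals with a sweep; the peak is the room count.
starts: [0, 2, 2, 3, 6, 7, 8, 12, 16]
ends:   [1, 3, 4, 6, 8, 12, 15, 16, 17]
s0→1 e1→0 s2→1 s2→2  — peak 2.

2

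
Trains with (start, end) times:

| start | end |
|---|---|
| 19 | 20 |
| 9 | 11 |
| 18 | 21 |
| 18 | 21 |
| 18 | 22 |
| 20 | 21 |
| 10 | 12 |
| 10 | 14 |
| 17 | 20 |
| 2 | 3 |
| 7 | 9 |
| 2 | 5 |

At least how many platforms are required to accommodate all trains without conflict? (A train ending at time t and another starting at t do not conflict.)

Events (time:±→running): 2:+→1 2:+→2 3:-→1 5:-→0 7:+→1 9:-→0 9:+→1 10:+→2 10:+→3 11:-→2 12:-→1 14:-→0 17:+→1 18:+→2 18:+→3 18:+→4 19:+→5 … peak 5.

5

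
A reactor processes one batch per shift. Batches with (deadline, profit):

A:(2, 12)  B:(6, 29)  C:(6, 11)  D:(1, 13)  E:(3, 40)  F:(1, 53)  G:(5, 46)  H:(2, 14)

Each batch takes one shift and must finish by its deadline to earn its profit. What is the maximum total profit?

Take jobs in profit order; each goes to the latest open slot no later than its deadline.
Profit order: F=53 G=46 E=40 B=29 H=14 D=13 A=12 C=11
Assign: F→slot 1, G→slot 5, E→slot 3, B→slot 6, H→slot 2, D skipped, A skipped, C→slot 4.
Slots: [1:F] [2:H] [3:E] [4:C] [5:G] [6:B]
Profit = 53 + 14 + 40 + 11 + 46 + 29 = 193

193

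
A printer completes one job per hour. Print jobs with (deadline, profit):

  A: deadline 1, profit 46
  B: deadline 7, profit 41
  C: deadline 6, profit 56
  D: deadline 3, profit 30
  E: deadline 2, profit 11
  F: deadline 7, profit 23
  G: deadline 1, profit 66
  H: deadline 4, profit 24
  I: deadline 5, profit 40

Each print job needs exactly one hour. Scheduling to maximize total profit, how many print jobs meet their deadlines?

Sort by profit descending; place each in the latest free slot ≤ its deadline.
By profit: G(d1,66), C(d6,56), A(d1,46), B(d7,41), I(d5,40), D(d3,30), H(d4,24), F(d7,23), E(d2,11)
G→slot 1; C→slot 6; A skipped; B→slot 7; I→slot 5; D→slot 3; H→slot 4; F→slot 2; E skipped.
7 of 9 scheduled.

7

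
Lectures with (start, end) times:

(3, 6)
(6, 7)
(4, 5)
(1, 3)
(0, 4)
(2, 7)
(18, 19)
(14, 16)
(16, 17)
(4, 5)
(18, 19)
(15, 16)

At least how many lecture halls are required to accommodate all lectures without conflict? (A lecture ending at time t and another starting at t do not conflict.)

Count concurrent intervals with a sweep; the peak is the room count.
Events (time:±→running): 0:+→1 1:+→2 2:+→3 3:-→2 3:+→3 4:-→2 4:+→3 4:+→4 … peak 4.

4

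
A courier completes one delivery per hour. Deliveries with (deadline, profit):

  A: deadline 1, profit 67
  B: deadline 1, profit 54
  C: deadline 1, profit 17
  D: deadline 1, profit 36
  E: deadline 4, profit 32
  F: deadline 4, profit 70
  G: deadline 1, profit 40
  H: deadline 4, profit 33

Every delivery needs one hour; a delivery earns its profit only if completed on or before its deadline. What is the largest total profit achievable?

Sort by profit descending; place each in the latest free slot ≤ its deadline.
Profit order: F=70 A=67 B=54 G=40 D=36 H=33 E=32 C=17
Assign: F→slot 4, A→slot 1, B skipped, G skipped, D skipped, H→slot 3, E→slot 2, C skipped.
Slots: [1:A] [2:E] [3:H] [4:F]
Profit = 67 + 32 + 33 + 70 = 202

202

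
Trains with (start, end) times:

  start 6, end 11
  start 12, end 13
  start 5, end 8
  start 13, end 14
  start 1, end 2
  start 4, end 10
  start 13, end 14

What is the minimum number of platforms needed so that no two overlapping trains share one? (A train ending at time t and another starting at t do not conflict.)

Events (time:±→running): 1:+→1 2:-→0 4:+→1 5:+→2 6:+→3 … peak 3.

3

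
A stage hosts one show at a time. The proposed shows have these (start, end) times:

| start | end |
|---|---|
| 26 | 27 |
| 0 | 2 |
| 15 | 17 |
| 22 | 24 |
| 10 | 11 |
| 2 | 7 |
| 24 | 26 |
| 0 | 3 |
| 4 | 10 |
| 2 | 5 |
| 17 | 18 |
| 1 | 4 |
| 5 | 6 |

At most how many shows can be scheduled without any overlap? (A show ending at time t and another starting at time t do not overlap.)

Greedy by earliest finish: after sorting by end time, pick each interval compatible with the last pick.
By end time: (0,2), (0,3), (1,4), (2,5), (5,6), (2,7), (4,10), (10,11), (15,17), (17,18), (22,24), (24,26), (26,27).
Pick (0,2); next start ≥ 2 → (2,5); next start ≥ 5 → (5,6); next start ≥ 6 → (10,11); next start ≥ 11 → (15,17); next start ≥ 17 → (17,18); next start ≥ 18 → (22,24); next start ≥ 24 → (24,26); next start ≥ 26 → (26,27).
Selected 9 shows.

9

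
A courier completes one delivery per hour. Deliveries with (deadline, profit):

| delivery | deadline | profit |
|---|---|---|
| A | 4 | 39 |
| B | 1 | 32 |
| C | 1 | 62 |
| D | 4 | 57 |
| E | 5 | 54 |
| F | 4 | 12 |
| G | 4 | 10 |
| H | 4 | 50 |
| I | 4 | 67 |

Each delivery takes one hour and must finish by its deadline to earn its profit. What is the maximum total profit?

290

Take jobs in profit order; each goes to the latest open slot no later than its deadline.
By profit: I(d4,67), C(d1,62), D(d4,57), E(d5,54), H(d4,50), A(d4,39), B(d1,32), F(d4,12), G(d4,10)
I→slot 4; C→slot 1; D→slot 3; E→slot 5; H→slot 2; A skipped; B skipped; F skipped; G skipped.
Profit = 62 + 50 + 57 + 67 + 54 = 290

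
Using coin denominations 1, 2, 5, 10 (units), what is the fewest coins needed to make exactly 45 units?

5

Use the largest denomination that fits, subtract, and repeat.
45 = 4×10 + 1×5
Total coins = 4 + 1 = 5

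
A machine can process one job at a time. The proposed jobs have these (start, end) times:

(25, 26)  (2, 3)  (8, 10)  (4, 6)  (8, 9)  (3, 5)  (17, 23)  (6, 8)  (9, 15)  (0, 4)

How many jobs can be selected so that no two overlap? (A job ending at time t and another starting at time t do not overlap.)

Sorted by end: (2,3)  (0,4)  (3,5)  (4,6)  (6,8)  (8,9)  (8,10)  (9,15)  (17,23)  (25,26)
take (2,3); take (3,5); take (6,8); take (8,9); take (9,15); take (17,23); take (25,26).
Selected 7 jobs.

7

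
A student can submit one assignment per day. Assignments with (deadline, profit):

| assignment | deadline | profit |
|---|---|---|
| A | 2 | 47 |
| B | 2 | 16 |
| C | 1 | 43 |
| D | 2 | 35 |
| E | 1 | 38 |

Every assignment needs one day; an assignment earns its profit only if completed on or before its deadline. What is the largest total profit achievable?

Sort by profit descending; place each in the latest free slot ≤ its deadline.
Profit order: A=47 C=43 E=38 D=35 B=16
Assign: A→slot 2, C→slot 1, E skipped, D skipped, B skipped.
Slots: [1:C] [2:A]
Profit = 43 + 47 = 90

90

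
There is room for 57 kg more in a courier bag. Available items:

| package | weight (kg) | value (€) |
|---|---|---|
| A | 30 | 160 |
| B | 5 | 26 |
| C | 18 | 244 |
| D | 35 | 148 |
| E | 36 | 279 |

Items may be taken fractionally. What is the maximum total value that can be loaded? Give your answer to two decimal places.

Greedy by value/weight ratio, highest first.
Order: C (244/18=13.56) > E (279/36=7.75) > A (160/30=5.33) > B (26/5=5.20) > D (148/35=4.23)
Fill: take C (18 @ 244) → take E (36 @ 279) → take 3/30 of A → 16.00; 57/57 used.
Total value = 539.00

539.00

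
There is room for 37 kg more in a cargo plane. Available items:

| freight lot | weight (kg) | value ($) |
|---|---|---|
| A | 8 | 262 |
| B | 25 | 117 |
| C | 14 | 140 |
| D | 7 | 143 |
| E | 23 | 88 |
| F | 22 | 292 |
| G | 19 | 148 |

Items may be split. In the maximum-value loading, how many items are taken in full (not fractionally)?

3

Sort by value per unit weight and fill in that order.
Order: A (262/8=32.75) > D (143/7=20.43) > F (292/22=13.27) > C (140/14=10.00) > G (148/19=7.79) > B (117/25=4.68) > E (88/23=3.83)
Fill: take A (8 @ 262) → take D (7 @ 143) → take F (22 @ 292); 37/37 used.
3 item(s) taken whole.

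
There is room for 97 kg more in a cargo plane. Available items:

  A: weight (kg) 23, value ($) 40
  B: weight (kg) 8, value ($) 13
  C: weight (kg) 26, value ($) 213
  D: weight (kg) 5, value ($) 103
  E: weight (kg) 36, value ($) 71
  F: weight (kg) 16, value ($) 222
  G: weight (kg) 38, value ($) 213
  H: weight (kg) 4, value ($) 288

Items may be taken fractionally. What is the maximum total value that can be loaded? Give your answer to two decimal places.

1054.78

Greedy by value/weight ratio, highest first.
Order: H (288/4=72.00) > D (103/5=20.60) > F (222/16=13.88) > C (213/26=8.19) > G (213/38=5.61) > E (71/36=1.97) > A (40/23=1.74) > B (13/8=1.62)
Fill: take H (4 @ 288) → take D (5 @ 103) → take F (16 @ 222) → take C (26 @ 213) → take G (38 @ 213) → take 8/36 of E → 15.78; 97/97 used.
Total value = 1054.78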